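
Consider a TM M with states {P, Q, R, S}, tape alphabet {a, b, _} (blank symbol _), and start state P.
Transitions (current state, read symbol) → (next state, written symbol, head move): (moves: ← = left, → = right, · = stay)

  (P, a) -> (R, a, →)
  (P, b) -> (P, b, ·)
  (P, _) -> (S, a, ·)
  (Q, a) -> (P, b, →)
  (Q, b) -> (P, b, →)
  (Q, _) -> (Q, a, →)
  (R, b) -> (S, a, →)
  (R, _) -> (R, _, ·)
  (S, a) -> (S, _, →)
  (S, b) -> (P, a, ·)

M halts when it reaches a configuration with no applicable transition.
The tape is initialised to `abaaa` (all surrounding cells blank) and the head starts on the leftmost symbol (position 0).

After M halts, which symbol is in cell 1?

P | [a]baaa_   read a → write a, move →, go to R
R | a[b]aaa_   read b → write a, move →, go to S
S | aa[a]aa_   read a → write _, move →, go to S
S | aa_[a]a_   read a → write _, move →, go to S
S | aa__[a]_   read a → write _, move →, go to S
S | aa___[_]
Cell 1 holds a when M halts.

a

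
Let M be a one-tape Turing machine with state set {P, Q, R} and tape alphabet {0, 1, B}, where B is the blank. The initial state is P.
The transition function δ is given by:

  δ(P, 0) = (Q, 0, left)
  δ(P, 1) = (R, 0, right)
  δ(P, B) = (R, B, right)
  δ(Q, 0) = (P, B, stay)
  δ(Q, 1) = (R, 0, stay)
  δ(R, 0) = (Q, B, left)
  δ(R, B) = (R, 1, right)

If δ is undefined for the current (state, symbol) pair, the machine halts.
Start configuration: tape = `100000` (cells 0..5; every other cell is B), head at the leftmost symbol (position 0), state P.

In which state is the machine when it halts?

Q

state=P head=0 tape=[1]00000   (P,1)→(R,0,right)
state=R head=1 tape=0[0]0000   (R,0)→(Q,B,left)
state=Q head=0 tape=[0]B0000   (Q,0)→(P,B,stay)
state=P head=0 tape=[B]B0000   (P,B)→(R,B,right)
state=R head=1 tape=B[B]0000   (R,B)→(R,1,right)
state=R head=2 tape=B1[0]000   (R,0)→(Q,B,left)
state=Q head=1 tape=B[1]B000   (Q,1)→(R,0,stay)
state=R head=1 tape=B[0]B000   (R,0)→(Q,B,left)
state=Q head=0 tape=[B]BB000
No transition is defined for (Q, B); M halts in state Q.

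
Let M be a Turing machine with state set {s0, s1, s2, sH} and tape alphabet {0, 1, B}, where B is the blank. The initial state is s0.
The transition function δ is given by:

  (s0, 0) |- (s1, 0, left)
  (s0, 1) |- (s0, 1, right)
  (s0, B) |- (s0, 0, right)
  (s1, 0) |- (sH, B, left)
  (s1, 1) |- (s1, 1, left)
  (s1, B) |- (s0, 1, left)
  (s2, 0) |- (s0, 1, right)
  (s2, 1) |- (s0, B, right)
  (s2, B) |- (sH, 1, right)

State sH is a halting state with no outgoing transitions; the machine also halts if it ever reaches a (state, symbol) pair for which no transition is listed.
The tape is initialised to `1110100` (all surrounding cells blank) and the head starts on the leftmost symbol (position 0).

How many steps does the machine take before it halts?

s0 | BBB[1]110100   read 1 → write 1, move right, go to s0
s0 | BBB1[1]10100   read 1 → write 1, move right, go to s0
s0 | BBB11[1]0100   read 1 → write 1, move right, go to s0
s0 | BBB111[0]100   read 0 → write 0, move left, go to s1
s1 | BBB11[1]0100   read 1 → write 1, move left, go to s1
s1 | BBB1[1]10100   read 1 → write 1, move left, go to s1
s1 | BBB[1]110100   read 1 → write 1, move left, go to s1
s1 | BB[B]1110100   read B → write 1, move left, go to s0
s0 | B[B]11110100   read B → write 0, move right, go to s0
s0 | B0[1]1110100   read 1 → write 1, move right, go to s0
s0 | B01[1]110100   read 1 → write 1, move right, go to s0
s0 | B011[1]10100   read 1 → write 1, move right, go to s0
s0 | B0111[1]0100   read 1 → write 1, move right, go to s0
s0 | B01111[0]100   read 0 → write 0, move left, go to s1
s1 | B0111[1]0100   read 1 → write 1, move left, go to s1
s1 | B011[1]10100   read 1 → write 1, move left, go to s1
s1 | B01[1]110100   read 1 → write 1, move left, go to s1
s1 | B0[1]1110100   read 1 → write 1, move left, go to s1
s1 | B[0]11110100   read 0 → write B, move left, go to sH
sH | [B]B11110100
M halts after 19 transitions.

19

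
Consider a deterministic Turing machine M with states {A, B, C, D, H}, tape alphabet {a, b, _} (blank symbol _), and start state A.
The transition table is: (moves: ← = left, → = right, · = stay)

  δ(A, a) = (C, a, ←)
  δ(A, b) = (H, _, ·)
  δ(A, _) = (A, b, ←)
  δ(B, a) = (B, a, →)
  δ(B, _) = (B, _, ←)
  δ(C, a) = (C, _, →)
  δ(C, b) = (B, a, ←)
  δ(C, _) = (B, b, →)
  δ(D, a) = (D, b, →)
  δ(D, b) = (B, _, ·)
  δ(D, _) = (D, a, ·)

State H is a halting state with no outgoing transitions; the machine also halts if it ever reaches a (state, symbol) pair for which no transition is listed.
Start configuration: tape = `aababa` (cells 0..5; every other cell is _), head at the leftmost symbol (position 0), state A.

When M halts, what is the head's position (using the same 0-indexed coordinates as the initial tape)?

2

state=A head=0 tape=_[a]ababa   (A,a)→(C,a,←)
state=C head=-1 tape=[_]aababa   (C,_)→(B,b,→)
state=B head=0 tape=b[a]ababa   (B,a)→(B,a,→)
state=B head=1 tape=ba[a]baba   (B,a)→(B,a,→)
state=B head=2 tape=baa[b]aba
At halt the head is at cell 2.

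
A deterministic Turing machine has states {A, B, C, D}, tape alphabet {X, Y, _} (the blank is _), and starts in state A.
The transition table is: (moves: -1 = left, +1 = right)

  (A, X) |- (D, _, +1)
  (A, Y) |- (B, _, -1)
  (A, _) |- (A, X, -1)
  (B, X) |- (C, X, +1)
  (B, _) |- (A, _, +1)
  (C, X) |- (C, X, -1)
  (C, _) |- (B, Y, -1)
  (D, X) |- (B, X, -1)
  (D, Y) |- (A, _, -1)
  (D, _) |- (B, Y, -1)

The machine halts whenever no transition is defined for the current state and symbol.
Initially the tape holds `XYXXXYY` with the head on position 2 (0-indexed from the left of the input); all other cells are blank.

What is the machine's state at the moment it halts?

state=A head=2 tape=XY[X]XXYY   (A,X)→(D,_,+1)
state=D head=3 tape=XY_[X]XYY   (D,X)→(B,X,-1)
state=B head=2 tape=XY[_]XXYY   (B,_)→(A,_,+1)
state=A head=3 tape=XY_[X]XYY   (A,X)→(D,_,+1)
state=D head=4 tape=XY__[X]YY   (D,X)→(B,X,-1)
state=B head=3 tape=XY_[_]XYY   (B,_)→(A,_,+1)
state=A head=4 tape=XY__[X]YY   (A,X)→(D,_,+1)
state=D head=5 tape=XY___[Y]Y   (D,Y)→(A,_,-1)
state=A head=4 tape=XY__[_]_Y   (A,_)→(A,X,-1)
state=A head=3 tape=XY_[_]X_Y   (A,_)→(A,X,-1)
state=A head=2 tape=XY[_]XX_Y   (A,_)→(A,X,-1)
state=A head=1 tape=X[Y]XXX_Y   (A,Y)→(B,_,-1)
state=B head=0 tape=[X]_XXX_Y   (B,X)→(C,X,+1)
state=C head=1 tape=X[_]XXX_Y   (C,_)→(B,Y,-1)
state=B head=0 tape=[X]YXXX_Y   (B,X)→(C,X,+1)
state=C head=1 tape=X[Y]XXX_Y
No transition is defined for (C, Y); M halts in state C.

C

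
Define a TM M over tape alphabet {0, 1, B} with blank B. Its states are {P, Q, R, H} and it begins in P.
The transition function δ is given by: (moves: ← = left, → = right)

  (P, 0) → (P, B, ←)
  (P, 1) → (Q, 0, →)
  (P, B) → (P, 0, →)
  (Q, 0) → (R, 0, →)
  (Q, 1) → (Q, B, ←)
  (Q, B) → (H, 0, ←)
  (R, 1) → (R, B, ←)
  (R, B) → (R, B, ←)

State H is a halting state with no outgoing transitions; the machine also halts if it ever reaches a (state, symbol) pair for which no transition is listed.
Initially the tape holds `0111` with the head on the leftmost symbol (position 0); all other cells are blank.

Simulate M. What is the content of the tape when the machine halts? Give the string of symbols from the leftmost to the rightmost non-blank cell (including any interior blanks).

000B1

P | B[0]111   read 0 → write B, move ←, go to P
P | [B]B111   read B → write 0, move →, go to P
P | 0[B]111   read B → write 0, move →, go to P
P | 00[1]11   read 1 → write 0, move →, go to Q
Q | 000[1]1   read 1 → write B, move ←, go to Q
Q | 00[0]B1   read 0 → write 0, move →, go to R
R | 000[B]1   read B → write B, move ←, go to R
R | 00[0]B1
The non-blank tape span at halt is 000B1.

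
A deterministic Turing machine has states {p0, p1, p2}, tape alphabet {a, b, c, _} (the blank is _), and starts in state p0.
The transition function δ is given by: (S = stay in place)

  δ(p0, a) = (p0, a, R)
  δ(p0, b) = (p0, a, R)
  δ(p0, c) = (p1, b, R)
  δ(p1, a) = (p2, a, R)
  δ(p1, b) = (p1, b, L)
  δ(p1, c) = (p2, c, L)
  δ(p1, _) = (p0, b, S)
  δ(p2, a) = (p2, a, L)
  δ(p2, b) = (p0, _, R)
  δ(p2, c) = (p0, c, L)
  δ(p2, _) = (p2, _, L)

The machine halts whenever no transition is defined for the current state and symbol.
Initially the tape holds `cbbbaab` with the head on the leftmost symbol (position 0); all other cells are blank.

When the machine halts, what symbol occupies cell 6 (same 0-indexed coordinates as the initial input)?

a

p0 | _[c]bbbaab_   read c → write b, move R, go to p1
p1 | _b[b]bbaab_   read b → write b, move L, go to p1
p1 | _[b]bbbaab_   read b → write b, move L, go to p1
p1 | [_]bbbbaab_   read _ → write b, move S, go to p0
p0 | [b]bbbbaab_   read b → write a, move R, go to p0
p0 | a[b]bbbaab_   read b → write a, move R, go to p0
p0 | aa[b]bbaab_   read b → write a, move R, go to p0
p0 | aaa[b]baab_   read b → write a, move R, go to p0
p0 | aaaa[b]aab_   read b → write a, move R, go to p0
p0 | aaaaa[a]ab_   read a → write a, move R, go to p0
p0 | aaaaaa[a]b_   read a → write a, move R, go to p0
p0 | aaaaaaa[b]_   read b → write a, move R, go to p0
p0 | aaaaaaaa[_]
Cell 6 holds a when M halts.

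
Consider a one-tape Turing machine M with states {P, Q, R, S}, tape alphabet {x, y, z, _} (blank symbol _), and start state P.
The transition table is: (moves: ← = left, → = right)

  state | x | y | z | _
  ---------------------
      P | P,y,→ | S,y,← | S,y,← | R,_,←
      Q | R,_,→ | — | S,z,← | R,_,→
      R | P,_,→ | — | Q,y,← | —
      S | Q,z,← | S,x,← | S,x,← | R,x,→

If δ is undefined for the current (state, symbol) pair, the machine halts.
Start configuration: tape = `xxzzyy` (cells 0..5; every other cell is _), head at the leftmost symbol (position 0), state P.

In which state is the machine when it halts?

R

state=P head=0 tape=_[x]xzzyy   (P,x)→(P,y,→)
state=P head=1 tape=_y[x]zzyy   (P,x)→(P,y,→)
state=P head=2 tape=_yy[z]zyy   (P,z)→(S,y,←)
state=S head=1 tape=_y[y]yzyy   (S,y)→(S,x,←)
state=S head=0 tape=_[y]xyzyy   (S,y)→(S,x,←)
state=S head=-1 tape=[_]xxyzyy   (S,_)→(R,x,→)
state=R head=0 tape=x[x]xyzyy   (R,x)→(P,_,→)
state=P head=1 tape=x_[x]yzyy   (P,x)→(P,y,→)
state=P head=2 tape=x_y[y]zyy   (P,y)→(S,y,←)
state=S head=1 tape=x_[y]yzyy   (S,y)→(S,x,←)
state=S head=0 tape=x[_]xyzyy   (S,_)→(R,x,→)
state=R head=1 tape=xx[x]yzyy   (R,x)→(P,_,→)
state=P head=2 tape=xx_[y]zyy   (P,y)→(S,y,←)
state=S head=1 tape=xx[_]yzyy   (S,_)→(R,x,→)
state=R head=2 tape=xxx[y]zyy
No transition is defined for (R, y); M halts in state R.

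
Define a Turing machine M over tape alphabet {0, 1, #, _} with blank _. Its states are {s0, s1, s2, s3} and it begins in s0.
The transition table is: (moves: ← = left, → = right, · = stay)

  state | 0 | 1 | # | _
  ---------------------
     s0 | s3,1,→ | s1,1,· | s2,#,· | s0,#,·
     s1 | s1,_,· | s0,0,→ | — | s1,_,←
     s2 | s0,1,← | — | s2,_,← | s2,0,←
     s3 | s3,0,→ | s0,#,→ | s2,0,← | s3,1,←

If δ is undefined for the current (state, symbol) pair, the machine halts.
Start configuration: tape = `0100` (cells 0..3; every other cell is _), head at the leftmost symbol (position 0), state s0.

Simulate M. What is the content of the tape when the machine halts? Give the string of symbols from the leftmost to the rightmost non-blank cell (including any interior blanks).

state=s0 head=0 tape=[0]100__   (s0,0)→(s3,1,→)
state=s3 head=1 tape=1[1]00__   (s3,1)→(s0,#,→)
state=s0 head=2 tape=1#[0]0__   (s0,0)→(s3,1,→)
state=s3 head=3 tape=1#1[0]__   (s3,0)→(s3,0,→)
state=s3 head=4 tape=1#10[_]_   (s3,_)→(s3,1,←)
state=s3 head=3 tape=1#1[0]1_   (s3,0)→(s3,0,→)
state=s3 head=4 tape=1#10[1]_   (s3,1)→(s0,#,→)
state=s0 head=5 tape=1#10#[_]   (s0,_)→(s0,#,·)
state=s0 head=5 tape=1#10#[#]   (s0,#)→(s2,#,·)
state=s2 head=5 tape=1#10#[#]   (s2,#)→(s2,_,←)
state=s2 head=4 tape=1#10[#]_   (s2,#)→(s2,_,←)
state=s2 head=3 tape=1#1[0]__   (s2,0)→(s0,1,←)
state=s0 head=2 tape=1#[1]1__   (s0,1)→(s1,1,·)
state=s1 head=2 tape=1#[1]1__   (s1,1)→(s0,0,→)
state=s0 head=3 tape=1#0[1]__   (s0,1)→(s1,1,·)
state=s1 head=3 tape=1#0[1]__   (s1,1)→(s0,0,→)
state=s0 head=4 tape=1#00[_]_   (s0,_)→(s0,#,·)
state=s0 head=4 tape=1#00[#]_   (s0,#)→(s2,#,·)
state=s2 head=4 tape=1#00[#]_   (s2,#)→(s2,_,←)
state=s2 head=3 tape=1#0[0]__   (s2,0)→(s0,1,←)
state=s0 head=2 tape=1#[0]1__   (s0,0)→(s3,1,→)
state=s3 head=3 tape=1#1[1]__   (s3,1)→(s0,#,→)
state=s0 head=4 tape=1#1#[_]_   (s0,_)→(s0,#,·)
state=s0 head=4 tape=1#1#[#]_   (s0,#)→(s2,#,·)
state=s2 head=4 tape=1#1#[#]_   (s2,#)→(s2,_,←)
state=s2 head=3 tape=1#1[#]__   (s2,#)→(s2,_,←)
state=s2 head=2 tape=1#[1]___
The non-blank tape span at halt is 1#1.

1#1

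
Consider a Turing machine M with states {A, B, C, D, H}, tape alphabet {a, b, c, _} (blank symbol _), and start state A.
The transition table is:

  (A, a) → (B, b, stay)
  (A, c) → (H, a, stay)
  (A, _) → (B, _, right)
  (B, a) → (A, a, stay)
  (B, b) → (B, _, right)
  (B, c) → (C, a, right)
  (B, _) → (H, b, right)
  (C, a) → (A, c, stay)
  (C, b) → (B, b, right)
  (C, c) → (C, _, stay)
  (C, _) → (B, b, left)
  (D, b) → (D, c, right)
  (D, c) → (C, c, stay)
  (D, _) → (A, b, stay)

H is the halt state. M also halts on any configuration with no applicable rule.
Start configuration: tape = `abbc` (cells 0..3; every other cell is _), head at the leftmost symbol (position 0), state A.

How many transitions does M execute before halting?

11

state=A head=0 tape=[a]bbc___   (A,a)→(B,b,stay)
state=B head=0 tape=[b]bbc___   (B,b)→(B,_,right)
state=B head=1 tape=_[b]bc___   (B,b)→(B,_,right)
state=B head=2 tape=__[b]c___   (B,b)→(B,_,right)
state=B head=3 tape=___[c]___   (B,c)→(C,a,right)
state=C head=4 tape=___a[_]__   (C,_)→(B,b,left)
state=B head=3 tape=___[a]b__   (B,a)→(A,a,stay)
state=A head=3 tape=___[a]b__   (A,a)→(B,b,stay)
state=B head=3 tape=___[b]b__   (B,b)→(B,_,right)
state=B head=4 tape=____[b]__   (B,b)→(B,_,right)
state=B head=5 tape=_____[_]_   (B,_)→(H,b,right)
state=H head=6 tape=_____b[_]
M halts after 11 transitions.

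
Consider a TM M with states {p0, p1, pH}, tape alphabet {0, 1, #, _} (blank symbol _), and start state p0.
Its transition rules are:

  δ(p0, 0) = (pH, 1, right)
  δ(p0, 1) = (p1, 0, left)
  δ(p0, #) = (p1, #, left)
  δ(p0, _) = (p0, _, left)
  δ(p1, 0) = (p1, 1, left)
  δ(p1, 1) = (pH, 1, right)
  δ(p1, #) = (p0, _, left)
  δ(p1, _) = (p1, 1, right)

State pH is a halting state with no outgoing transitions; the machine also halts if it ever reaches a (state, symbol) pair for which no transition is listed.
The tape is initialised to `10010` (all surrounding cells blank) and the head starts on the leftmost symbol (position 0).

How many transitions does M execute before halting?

p0 | _[1]0010   read 1 → write 0, move left, go to p1
p1 | [_]00010   read _ → write 1, move right, go to p1
p1 | 1[0]0010   read 0 → write 1, move left, go to p1
p1 | [1]10010   read 1 → write 1, move right, go to pH
pH | 1[1]0010
M halts after 4 transitions.

4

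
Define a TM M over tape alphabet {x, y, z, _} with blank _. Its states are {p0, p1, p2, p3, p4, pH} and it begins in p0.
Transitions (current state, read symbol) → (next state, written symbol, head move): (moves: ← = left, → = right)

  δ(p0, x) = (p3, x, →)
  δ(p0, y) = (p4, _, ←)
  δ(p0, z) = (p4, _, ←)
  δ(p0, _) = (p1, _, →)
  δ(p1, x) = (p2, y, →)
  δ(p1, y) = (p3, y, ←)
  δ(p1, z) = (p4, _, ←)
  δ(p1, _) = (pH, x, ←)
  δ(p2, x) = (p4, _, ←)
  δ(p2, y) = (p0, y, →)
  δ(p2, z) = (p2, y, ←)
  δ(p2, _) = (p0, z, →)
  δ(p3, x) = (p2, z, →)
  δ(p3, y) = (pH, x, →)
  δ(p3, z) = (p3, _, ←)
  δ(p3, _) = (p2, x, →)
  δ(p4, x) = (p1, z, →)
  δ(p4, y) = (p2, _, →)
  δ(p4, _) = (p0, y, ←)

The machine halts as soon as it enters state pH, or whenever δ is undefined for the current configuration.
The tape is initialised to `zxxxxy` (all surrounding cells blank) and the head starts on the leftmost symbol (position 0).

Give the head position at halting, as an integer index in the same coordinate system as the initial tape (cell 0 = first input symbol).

p0 | __[z]xxxxy__   read z → write _, move ←, go to p4
p4 | _[_]_xxxxy__   read _ → write y, move ←, go to p0
p0 | [_]y_xxxxy__   read _ → write _, move →, go to p1
p1 | _[y]_xxxxy__   read y → write y, move ←, go to p3
p3 | [_]y_xxxxy__   read _ → write x, move →, go to p2
p2 | x[y]_xxxxy__   read y → write y, move →, go to p0
p0 | xy[_]xxxxy__   read _ → write _, move →, go to p1
p1 | xy_[x]xxxy__   read x → write y, move →, go to p2
p2 | xy_y[x]xxy__   read x → write _, move ←, go to p4
p4 | xy_[y]_xxy__   read y → write _, move →, go to p2
p2 | xy__[_]xxy__   read _ → write z, move →, go to p0
p0 | xy__z[x]xy__   read x → write x, move →, go to p3
p3 | xy__zx[x]y__   read x → write z, move →, go to p2
p2 | xy__zxz[y]__   read y → write y, move →, go to p0
p0 | xy__zxzy[_]_   read _ → write _, move →, go to p1
p1 | xy__zxzy_[_]   read _ → write x, move ←, go to pH
pH | xy__zxzy[_]x
At halt the head is at cell 6.

6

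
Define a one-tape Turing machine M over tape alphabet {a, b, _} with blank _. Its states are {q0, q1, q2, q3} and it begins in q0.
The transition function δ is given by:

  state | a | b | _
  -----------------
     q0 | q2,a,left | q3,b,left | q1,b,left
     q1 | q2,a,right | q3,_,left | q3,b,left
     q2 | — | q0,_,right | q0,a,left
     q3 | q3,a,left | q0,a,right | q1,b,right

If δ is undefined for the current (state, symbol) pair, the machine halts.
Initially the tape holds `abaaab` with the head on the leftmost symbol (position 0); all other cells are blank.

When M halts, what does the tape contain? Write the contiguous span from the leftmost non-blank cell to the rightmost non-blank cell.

q0 | ____[a]baaab   read a → write a, move left, go to q2
q2 | ___[_]abaaab   read _ → write a, move left, go to q0
q0 | __[_]aabaaab   read _ → write b, move left, go to q1
q1 | _[_]baabaaab   read _ → write b, move left, go to q3
q3 | [_]bbaabaaab   read _ → write b, move right, go to q1
q1 | b[b]baabaaab   read b → write _, move left, go to q3
q3 | [b]_baabaaab   read b → write a, move right, go to q0
q0 | a[_]baabaaab   read _ → write b, move left, go to q1
q1 | [a]bbaabaaab   read a → write a, move right, go to q2
q2 | a[b]baabaaab   read b → write _, move right, go to q0
q0 | a_[b]aabaaab   read b → write b, move left, go to q3
q3 | a[_]baabaaab   read _ → write b, move right, go to q1
q1 | ab[b]aabaaab   read b → write _, move left, go to q3
q3 | a[b]_aabaaab   read b → write a, move right, go to q0
q0 | aa[_]aabaaab   read _ → write b, move left, go to q1
q1 | a[a]baabaaab   read a → write a, move right, go to q2
q2 | aa[b]aabaaab   read b → write _, move right, go to q0
q0 | aa_[a]abaaab   read a → write a, move left, go to q2
q2 | aa[_]aabaaab   read _ → write a, move left, go to q0
q0 | a[a]aaabaaab   read a → write a, move left, go to q2
q2 | [a]aaaabaaab
The non-blank tape span at halt is aaaaabaaab.

aaaaabaaab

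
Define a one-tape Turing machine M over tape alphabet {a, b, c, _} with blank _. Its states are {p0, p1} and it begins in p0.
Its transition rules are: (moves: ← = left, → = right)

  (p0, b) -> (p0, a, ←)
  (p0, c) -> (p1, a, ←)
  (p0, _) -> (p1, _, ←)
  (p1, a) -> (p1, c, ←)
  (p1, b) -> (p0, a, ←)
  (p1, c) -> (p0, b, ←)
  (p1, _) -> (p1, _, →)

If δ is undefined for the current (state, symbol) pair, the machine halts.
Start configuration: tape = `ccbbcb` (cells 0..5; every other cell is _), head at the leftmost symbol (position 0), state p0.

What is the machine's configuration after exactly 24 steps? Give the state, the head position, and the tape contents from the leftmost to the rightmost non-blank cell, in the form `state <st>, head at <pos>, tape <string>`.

state=p0 head=0 tape=__[c]cbbcb   (p0,c)→(p1,a,←)
state=p1 head=-1 tape=_[_]acbbcb   (p1,_)→(p1,_,→)
state=p1 head=0 tape=__[a]cbbcb   (p1,a)→(p1,c,←)
state=p1 head=-1 tape=_[_]ccbbcb   (p1,_)→(p1,_,→)
state=p1 head=0 tape=__[c]cbbcb   (p1,c)→(p0,b,←)
state=p0 head=-1 tape=_[_]bcbbcb   (p0,_)→(p1,_,←)
state=p1 head=-2 tape=[_]_bcbbcb   (p1,_)→(p1,_,→)
state=p1 head=-1 tape=_[_]bcbbcb   (p1,_)→(p1,_,→)
state=p1 head=0 tape=__[b]cbbcb   (p1,b)→(p0,a,←)
state=p0 head=-1 tape=_[_]acbbcb   (p0,_)→(p1,_,←)
state=p1 head=-2 tape=[_]_acbbcb   (p1,_)→(p1,_,→)
state=p1 head=-1 tape=_[_]acbbcb   (p1,_)→(p1,_,→)
state=p1 head=0 tape=__[a]cbbcb   (p1,a)→(p1,c,←)
state=p1 head=-1 tape=_[_]ccbbcb   (p1,_)→(p1,_,→)
state=p1 head=0 tape=__[c]cbbcb   (p1,c)→(p0,b,←)
state=p0 head=-1 tape=_[_]bcbbcb   (p0,_)→(p1,_,←)
state=p1 head=-2 tape=[_]_bcbbcb   (p1,_)→(p1,_,→)
state=p1 head=-1 tape=_[_]bcbbcb   (p1,_)→(p1,_,→)
state=p1 head=0 tape=__[b]cbbcb   (p1,b)→(p0,a,←)
state=p0 head=-1 tape=_[_]acbbcb   (p0,_)→(p1,_,←)
state=p1 head=-2 tape=[_]_acbbcb   (p1,_)→(p1,_,→)
state=p1 head=-1 tape=_[_]acbbcb   (p1,_)→(p1,_,→)
state=p1 head=0 tape=__[a]cbbcb   (p1,a)→(p1,c,←)
state=p1 head=-1 tape=_[_]ccbbcb   (p1,_)→(p1,_,→)
state=p1 head=0 tape=__[c]cbbcb
After 24 steps: state p1, head at 0, tape ccbbcb.

state p1, head at 0, tape ccbbcb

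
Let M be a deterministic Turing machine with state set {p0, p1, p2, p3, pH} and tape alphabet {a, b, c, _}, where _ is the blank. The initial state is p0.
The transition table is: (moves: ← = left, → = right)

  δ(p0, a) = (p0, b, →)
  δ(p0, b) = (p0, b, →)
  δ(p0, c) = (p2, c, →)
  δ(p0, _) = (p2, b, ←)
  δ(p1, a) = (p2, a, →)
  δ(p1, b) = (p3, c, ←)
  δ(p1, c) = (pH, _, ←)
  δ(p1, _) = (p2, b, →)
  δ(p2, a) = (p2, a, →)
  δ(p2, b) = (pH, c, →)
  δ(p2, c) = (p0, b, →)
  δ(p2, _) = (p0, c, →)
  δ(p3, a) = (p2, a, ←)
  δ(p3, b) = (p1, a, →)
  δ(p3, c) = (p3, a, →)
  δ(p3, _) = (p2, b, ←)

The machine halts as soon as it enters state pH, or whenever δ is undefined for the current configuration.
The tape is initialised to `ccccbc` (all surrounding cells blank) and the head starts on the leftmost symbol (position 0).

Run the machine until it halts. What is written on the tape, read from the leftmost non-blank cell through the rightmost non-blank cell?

cbcbbcbcb

p0 | [c]cccbc___   read c → write c, move →, go to p2
p2 | c[c]ccbc___   read c → write b, move →, go to p0
p0 | cb[c]cbc___   read c → write c, move →, go to p2
p2 | cbc[c]bc___   read c → write b, move →, go to p0
p0 | cbcb[b]c___   read b → write b, move →, go to p0
p0 | cbcbb[c]___   read c → write c, move →, go to p2
p2 | cbcbbc[_]__   read _ → write c, move →, go to p0
p0 | cbcbbcc[_]_   read _ → write b, move ←, go to p2
p2 | cbcbbc[c]b_   read c → write b, move →, go to p0
p0 | cbcbbcb[b]_   read b → write b, move →, go to p0
p0 | cbcbbcbb[_]   read _ → write b, move ←, go to p2
p2 | cbcbbcb[b]b   read b → write c, move →, go to pH
pH | cbcbbcbc[b]
The non-blank tape span at halt is cbcbbcbcb.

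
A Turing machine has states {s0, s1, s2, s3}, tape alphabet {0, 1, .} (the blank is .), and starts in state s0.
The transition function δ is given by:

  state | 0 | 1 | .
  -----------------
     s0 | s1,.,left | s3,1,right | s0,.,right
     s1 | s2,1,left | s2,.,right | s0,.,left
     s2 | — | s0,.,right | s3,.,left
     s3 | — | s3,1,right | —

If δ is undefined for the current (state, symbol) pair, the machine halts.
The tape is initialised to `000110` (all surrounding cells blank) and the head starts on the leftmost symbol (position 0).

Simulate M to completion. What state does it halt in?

s3

s0 | ..[0]00110   read 0 → write ., move left, go to s1
s1 | .[.].00110   read . → write ., move left, go to s0
s0 | [.]..00110   read . → write ., move right, go to s0
s0 | .[.].00110   read . → write ., move right, go to s0
s0 | ..[.]00110   read . → write ., move right, go to s0
s0 | ...[0]0110   read 0 → write ., move left, go to s1
s1 | ..[.].0110   read . → write ., move left, go to s0
s0 | .[.]..0110   read . → write ., move right, go to s0
s0 | ..[.].0110   read . → write ., move right, go to s0
s0 | ...[.]0110   read . → write ., move right, go to s0
s0 | ....[0]110   read 0 → write ., move left, go to s1
s1 | ...[.].110   read . → write ., move left, go to s0
s0 | ..[.]..110   read . → write ., move right, go to s0
s0 | ...[.].110   read . → write ., move right, go to s0
s0 | ....[.]110   read . → write ., move right, go to s0
s0 | .....[1]10   read 1 → write 1, move right, go to s3
s3 | .....1[1]0   read 1 → write 1, move right, go to s3
s3 | .....11[0]
No transition is defined for (s3, 0); M halts in state s3.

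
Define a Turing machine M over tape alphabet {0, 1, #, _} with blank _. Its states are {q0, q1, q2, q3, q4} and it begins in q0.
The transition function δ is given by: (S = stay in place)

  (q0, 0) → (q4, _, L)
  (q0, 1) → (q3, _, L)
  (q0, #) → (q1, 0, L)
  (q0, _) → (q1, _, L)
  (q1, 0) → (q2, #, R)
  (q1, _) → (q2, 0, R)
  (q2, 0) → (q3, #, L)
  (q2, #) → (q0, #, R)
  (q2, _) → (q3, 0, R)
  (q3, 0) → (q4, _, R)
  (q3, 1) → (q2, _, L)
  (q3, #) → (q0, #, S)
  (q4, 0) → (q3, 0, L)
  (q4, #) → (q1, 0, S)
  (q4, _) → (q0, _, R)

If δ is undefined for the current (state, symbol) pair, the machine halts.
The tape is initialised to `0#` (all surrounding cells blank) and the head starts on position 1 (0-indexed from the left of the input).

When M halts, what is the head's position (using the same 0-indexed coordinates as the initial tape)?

state=q0 head=1 tape=_0[#]_   (q0,#)→(q1,0,L)
state=q1 head=0 tape=_[0]0_   (q1,0)→(q2,#,R)
state=q2 head=1 tape=_#[0]_   (q2,0)→(q3,#,L)
state=q3 head=0 tape=_[#]#_   (q3,#)→(q0,#,S)
state=q0 head=0 tape=_[#]#_   (q0,#)→(q1,0,L)
state=q1 head=-1 tape=[_]0#_   (q1,_)→(q2,0,R)
state=q2 head=0 tape=0[0]#_   (q2,0)→(q3,#,L)
state=q3 head=-1 tape=[0]##_   (q3,0)→(q4,_,R)
state=q4 head=0 tape=_[#]#_   (q4,#)→(q1,0,S)
state=q1 head=0 tape=_[0]#_   (q1,0)→(q2,#,R)
state=q2 head=1 tape=_#[#]_   (q2,#)→(q0,#,R)
state=q0 head=2 tape=_##[_]   (q0,_)→(q1,_,L)
state=q1 head=1 tape=_#[#]_
At halt the head is at cell 1.

1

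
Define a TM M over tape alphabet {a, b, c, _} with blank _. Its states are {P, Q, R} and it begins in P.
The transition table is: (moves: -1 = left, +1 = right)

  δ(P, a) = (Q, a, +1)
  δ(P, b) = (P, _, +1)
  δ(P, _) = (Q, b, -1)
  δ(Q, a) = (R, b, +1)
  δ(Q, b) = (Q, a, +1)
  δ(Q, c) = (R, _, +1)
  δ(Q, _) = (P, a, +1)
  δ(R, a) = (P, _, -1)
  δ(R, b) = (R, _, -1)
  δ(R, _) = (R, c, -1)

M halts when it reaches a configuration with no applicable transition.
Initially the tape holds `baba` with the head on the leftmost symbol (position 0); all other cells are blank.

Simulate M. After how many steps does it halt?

26

state=P head=0 tape=_[b]aba_   (P,b)→(P,_,+1)
state=P head=1 tape=__[a]ba_   (P,a)→(Q,a,+1)
state=Q head=2 tape=__a[b]a_   (Q,b)→(Q,a,+1)
state=Q head=3 tape=__aa[a]_   (Q,a)→(R,b,+1)
state=R head=4 tape=__aab[_]   (R,_)→(R,c,-1)
state=R head=3 tape=__aa[b]c   (R,b)→(R,_,-1)
state=R head=2 tape=__a[a]_c   (R,a)→(P,_,-1)
state=P head=1 tape=__[a]__c   (P,a)→(Q,a,+1)
state=Q head=2 tape=__a[_]_c   (Q,_)→(P,a,+1)
state=P head=3 tape=__aa[_]c   (P,_)→(Q,b,-1)
state=Q head=2 tape=__a[a]bc   (Q,a)→(R,b,+1)
state=R head=3 tape=__ab[b]c   (R,b)→(R,_,-1)
state=R head=2 tape=__a[b]_c   (R,b)→(R,_,-1)
state=R head=1 tape=__[a]__c   (R,a)→(P,_,-1)
state=P head=0 tape=_[_]___c   (P,_)→(Q,b,-1)
state=Q head=-1 tape=[_]b___c   (Q,_)→(P,a,+1)
state=P head=0 tape=a[b]___c   (P,b)→(P,_,+1)
state=P head=1 tape=a_[_]__c   (P,_)→(Q,b,-1)
state=Q head=0 tape=a[_]b__c   (Q,_)→(P,a,+1)
state=P head=1 tape=aa[b]__c   (P,b)→(P,_,+1)
state=P head=2 tape=aa_[_]_c   (P,_)→(Q,b,-1)
state=Q head=1 tape=aa[_]b_c   (Q,_)→(P,a,+1)
state=P head=2 tape=aaa[b]_c   (P,b)→(P,_,+1)
state=P head=3 tape=aaa_[_]c   (P,_)→(Q,b,-1)
state=Q head=2 tape=aaa[_]bc   (Q,_)→(P,a,+1)
state=P head=3 tape=aaaa[b]c   (P,b)→(P,_,+1)
state=P head=4 tape=aaaa_[c]
M halts after 26 transitions.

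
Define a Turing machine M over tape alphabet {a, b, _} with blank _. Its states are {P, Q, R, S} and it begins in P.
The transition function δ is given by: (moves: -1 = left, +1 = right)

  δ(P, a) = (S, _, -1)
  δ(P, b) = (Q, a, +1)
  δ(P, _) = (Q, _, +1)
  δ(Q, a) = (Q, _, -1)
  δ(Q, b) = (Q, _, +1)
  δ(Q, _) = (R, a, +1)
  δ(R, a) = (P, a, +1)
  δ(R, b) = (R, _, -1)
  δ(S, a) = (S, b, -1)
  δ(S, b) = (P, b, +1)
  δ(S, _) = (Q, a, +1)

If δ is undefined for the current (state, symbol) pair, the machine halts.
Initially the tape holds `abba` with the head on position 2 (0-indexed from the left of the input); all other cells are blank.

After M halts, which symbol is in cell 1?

_

P | ab[b]a   read b → write a, move +1, go to Q
Q | aba[a]   read a → write _, move -1, go to Q
Q | ab[a]_   read a → write _, move -1, go to Q
Q | a[b]__   read b → write _, move +1, go to Q
Q | a_[_]_   read _ → write a, move +1, go to R
R | a_a[_]
Cell 1 holds _ when M halts.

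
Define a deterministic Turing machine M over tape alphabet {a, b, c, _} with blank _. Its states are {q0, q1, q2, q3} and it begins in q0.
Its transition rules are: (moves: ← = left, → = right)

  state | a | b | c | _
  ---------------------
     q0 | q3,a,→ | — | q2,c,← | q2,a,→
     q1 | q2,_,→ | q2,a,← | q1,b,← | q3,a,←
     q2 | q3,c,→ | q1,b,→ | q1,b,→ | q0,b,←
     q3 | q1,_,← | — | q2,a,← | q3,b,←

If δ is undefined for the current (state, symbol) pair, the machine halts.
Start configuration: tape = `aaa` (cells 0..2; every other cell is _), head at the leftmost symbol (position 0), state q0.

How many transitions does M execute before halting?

state=q0 head=0 tape=[a]aa__   (q0,a)→(q3,a,→)
state=q3 head=1 tape=a[a]a__   (q3,a)→(q1,_,←)
state=q1 head=0 tape=[a]_a__   (q1,a)→(q2,_,→)
state=q2 head=1 tape=_[_]a__   (q2,_)→(q0,b,←)
state=q0 head=0 tape=[_]ba__   (q0,_)→(q2,a,→)
state=q2 head=1 tape=a[b]a__   (q2,b)→(q1,b,→)
state=q1 head=2 tape=ab[a]__   (q1,a)→(q2,_,→)
state=q2 head=3 tape=ab_[_]_   (q2,_)→(q0,b,←)
state=q0 head=2 tape=ab[_]b_   (q0,_)→(q2,a,→)
state=q2 head=3 tape=aba[b]_   (q2,b)→(q1,b,→)
state=q1 head=4 tape=abab[_]   (q1,_)→(q3,a,←)
state=q3 head=3 tape=aba[b]a
M halts after 11 transitions.

11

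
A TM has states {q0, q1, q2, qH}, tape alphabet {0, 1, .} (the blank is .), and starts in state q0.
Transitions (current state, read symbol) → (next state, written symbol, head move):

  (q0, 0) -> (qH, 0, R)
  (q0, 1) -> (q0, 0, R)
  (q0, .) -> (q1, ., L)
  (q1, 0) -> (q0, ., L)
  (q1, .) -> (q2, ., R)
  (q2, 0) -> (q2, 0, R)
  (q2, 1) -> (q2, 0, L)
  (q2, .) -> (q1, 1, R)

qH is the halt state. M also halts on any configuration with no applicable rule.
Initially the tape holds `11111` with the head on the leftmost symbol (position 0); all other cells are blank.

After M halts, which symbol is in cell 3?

state=q0 head=0 tape=[1]1111.   (q0,1)→(q0,0,R)
state=q0 head=1 tape=0[1]111.   (q0,1)→(q0,0,R)
state=q0 head=2 tape=00[1]11.   (q0,1)→(q0,0,R)
state=q0 head=3 tape=000[1]1.   (q0,1)→(q0,0,R)
state=q0 head=4 tape=0000[1].   (q0,1)→(q0,0,R)
state=q0 head=5 tape=00000[.]   (q0,.)→(q1,.,L)
state=q1 head=4 tape=0000[0].   (q1,0)→(q0,.,L)
state=q0 head=3 tape=000[0]..   (q0,0)→(qH,0,R)
state=qH head=4 tape=0000[.].
Cell 3 holds 0 when M halts.

0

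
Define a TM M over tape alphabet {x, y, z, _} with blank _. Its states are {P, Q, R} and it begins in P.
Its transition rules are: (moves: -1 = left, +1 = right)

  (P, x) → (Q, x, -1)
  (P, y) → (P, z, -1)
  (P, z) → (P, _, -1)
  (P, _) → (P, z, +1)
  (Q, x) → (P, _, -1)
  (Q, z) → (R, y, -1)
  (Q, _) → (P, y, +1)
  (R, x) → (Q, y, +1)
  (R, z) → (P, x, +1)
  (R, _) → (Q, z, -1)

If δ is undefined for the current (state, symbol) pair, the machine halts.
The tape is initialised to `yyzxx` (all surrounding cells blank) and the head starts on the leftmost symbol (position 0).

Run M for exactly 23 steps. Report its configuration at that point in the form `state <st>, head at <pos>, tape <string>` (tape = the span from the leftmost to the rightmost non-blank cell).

state P, head at -1, tape zzz___zxx

state=P head=0 tape=____[y]yzxx   (P,y)→(P,z,-1)
state=P head=-1 tape=___[_]zyzxx   (P,_)→(P,z,+1)
state=P head=0 tape=___z[z]yzxx   (P,z)→(P,_,-1)
state=P head=-1 tape=___[z]_yzxx   (P,z)→(P,_,-1)
state=P head=-2 tape=__[_]__yzxx   (P,_)→(P,z,+1)
state=P head=-1 tape=__z[_]_yzxx   (P,_)→(P,z,+1)
state=P head=0 tape=__zz[_]yzxx   (P,_)→(P,z,+1)
state=P head=1 tape=__zzz[y]zxx   (P,y)→(P,z,-1)
state=P head=0 tape=__zz[z]zzxx   (P,z)→(P,_,-1)
state=P head=-1 tape=__z[z]_zzxx   (P,z)→(P,_,-1)
state=P head=-2 tape=__[z]__zzxx   (P,z)→(P,_,-1)
state=P head=-3 tape=_[_]___zzxx   (P,_)→(P,z,+1)
state=P head=-2 tape=_z[_]__zzxx   (P,_)→(P,z,+1)
state=P head=-1 tape=_zz[_]_zzxx   (P,_)→(P,z,+1)
state=P head=0 tape=_zzz[_]zzxx   (P,_)→(P,z,+1)
state=P head=1 tape=_zzzz[z]zxx   (P,z)→(P,_,-1)
state=P head=0 tape=_zzz[z]_zxx   (P,z)→(P,_,-1)
state=P head=-1 tape=_zz[z]__zxx   (P,z)→(P,_,-1)
state=P head=-2 tape=_z[z]___zxx   (P,z)→(P,_,-1)
state=P head=-3 tape=_[z]____zxx   (P,z)→(P,_,-1)
state=P head=-4 tape=[_]_____zxx   (P,_)→(P,z,+1)
state=P head=-3 tape=z[_]____zxx   (P,_)→(P,z,+1)
state=P head=-2 tape=zz[_]___zxx   (P,_)→(P,z,+1)
state=P head=-1 tape=zzz[_]__zxx
After 23 steps: state P, head at -1, tape zzz___zxx.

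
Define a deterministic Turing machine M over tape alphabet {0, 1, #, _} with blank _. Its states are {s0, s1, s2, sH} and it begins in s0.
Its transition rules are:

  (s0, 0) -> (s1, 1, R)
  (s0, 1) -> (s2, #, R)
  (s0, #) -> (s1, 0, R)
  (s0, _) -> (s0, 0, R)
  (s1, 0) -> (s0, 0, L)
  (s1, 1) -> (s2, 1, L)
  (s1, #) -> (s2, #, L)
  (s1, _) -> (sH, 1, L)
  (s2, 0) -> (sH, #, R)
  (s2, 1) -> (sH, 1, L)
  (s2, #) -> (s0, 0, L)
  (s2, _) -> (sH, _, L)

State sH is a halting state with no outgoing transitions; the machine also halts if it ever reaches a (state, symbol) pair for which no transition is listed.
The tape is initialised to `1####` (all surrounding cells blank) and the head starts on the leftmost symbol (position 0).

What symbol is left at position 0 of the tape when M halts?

s0 | [1]####   read 1 → write #, move R, go to s2
s2 | #[#]###   read # → write 0, move L, go to s0
s0 | [#]0###   read # → write 0, move R, go to s1
s1 | 0[0]###   read 0 → write 0, move L, go to s0
s0 | [0]0###   read 0 → write 1, move R, go to s1
s1 | 1[0]###   read 0 → write 0, move L, go to s0
s0 | [1]0###   read 1 → write #, move R, go to s2
s2 | #[0]###   read 0 → write #, move R, go to sH
sH | ##[#]##
Cell 0 holds # when M halts.

#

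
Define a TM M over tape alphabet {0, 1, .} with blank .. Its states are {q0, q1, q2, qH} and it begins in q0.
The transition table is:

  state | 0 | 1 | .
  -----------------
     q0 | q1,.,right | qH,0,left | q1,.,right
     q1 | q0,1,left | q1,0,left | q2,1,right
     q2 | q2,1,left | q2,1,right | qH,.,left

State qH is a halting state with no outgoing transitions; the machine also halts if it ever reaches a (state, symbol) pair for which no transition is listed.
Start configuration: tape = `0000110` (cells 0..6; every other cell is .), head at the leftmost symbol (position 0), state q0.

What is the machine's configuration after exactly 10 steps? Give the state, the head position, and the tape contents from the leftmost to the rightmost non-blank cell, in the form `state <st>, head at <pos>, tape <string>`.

q0 | [0]000110   read 0 → write ., move right, go to q1
q1 | .[0]00110   read 0 → write 1, move left, go to q0
q0 | [.]100110   read . → write ., move right, go to q1
q1 | .[1]00110   read 1 → write 0, move left, go to q1
q1 | [.]000110   read . → write 1, move right, go to q2
q2 | 1[0]00110   read 0 → write 1, move left, go to q2
q2 | [1]100110   read 1 → write 1, move right, go to q2
q2 | 1[1]00110   read 1 → write 1, move right, go to q2
q2 | 11[0]0110   read 0 → write 1, move left, go to q2
q2 | 1[1]10110   read 1 → write 1, move right, go to q2
q2 | 11[1]0110
After 10 steps: state q2, head at 2, tape 1110110.

state q2, head at 2, tape 1110110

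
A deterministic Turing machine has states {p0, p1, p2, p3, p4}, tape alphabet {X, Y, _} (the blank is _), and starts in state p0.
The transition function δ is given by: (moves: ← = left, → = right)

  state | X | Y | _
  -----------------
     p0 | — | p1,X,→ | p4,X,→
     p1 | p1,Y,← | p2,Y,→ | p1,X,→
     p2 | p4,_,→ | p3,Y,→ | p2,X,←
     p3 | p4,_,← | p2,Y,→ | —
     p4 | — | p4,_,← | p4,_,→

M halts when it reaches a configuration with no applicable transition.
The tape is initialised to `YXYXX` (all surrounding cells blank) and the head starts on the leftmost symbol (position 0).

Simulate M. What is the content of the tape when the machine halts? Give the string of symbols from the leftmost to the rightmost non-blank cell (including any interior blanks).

XYYY_X

state=p0 head=0 tape=_[Y]XYXX   (p0,Y)→(p1,X,→)
state=p1 head=1 tape=_X[X]YXX   (p1,X)→(p1,Y,←)
state=p1 head=0 tape=_[X]YYXX   (p1,X)→(p1,Y,←)
state=p1 head=-1 tape=[_]YYYXX   (p1,_)→(p1,X,→)
state=p1 head=0 tape=X[Y]YYXX   (p1,Y)→(p2,Y,→)
state=p2 head=1 tape=XY[Y]YXX   (p2,Y)→(p3,Y,→)
state=p3 head=2 tape=XYY[Y]XX   (p3,Y)→(p2,Y,→)
state=p2 head=3 tape=XYYY[X]X   (p2,X)→(p4,_,→)
state=p4 head=4 tape=XYYY_[X]
The non-blank tape span at halt is XYYY_X.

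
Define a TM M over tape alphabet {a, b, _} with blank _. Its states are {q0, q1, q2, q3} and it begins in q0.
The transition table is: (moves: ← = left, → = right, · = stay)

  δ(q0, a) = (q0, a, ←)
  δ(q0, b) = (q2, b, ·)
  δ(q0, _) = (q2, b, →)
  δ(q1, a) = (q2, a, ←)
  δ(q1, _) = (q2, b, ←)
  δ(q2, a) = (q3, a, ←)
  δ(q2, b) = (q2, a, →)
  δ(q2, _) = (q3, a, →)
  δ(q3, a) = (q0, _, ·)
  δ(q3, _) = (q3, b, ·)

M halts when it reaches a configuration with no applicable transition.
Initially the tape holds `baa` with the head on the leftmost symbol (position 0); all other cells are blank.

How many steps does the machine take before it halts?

6

q0 | [b]aa   read b → write b, move ·, go to q2
q2 | [b]aa   read b → write a, move →, go to q2
q2 | a[a]a   read a → write a, move ←, go to q3
q3 | [a]aa   read a → write _, move ·, go to q0
q0 | [_]aa   read _ → write b, move →, go to q2
q2 | b[a]a   read a → write a, move ←, go to q3
q3 | [b]aa
M halts after 6 transitions.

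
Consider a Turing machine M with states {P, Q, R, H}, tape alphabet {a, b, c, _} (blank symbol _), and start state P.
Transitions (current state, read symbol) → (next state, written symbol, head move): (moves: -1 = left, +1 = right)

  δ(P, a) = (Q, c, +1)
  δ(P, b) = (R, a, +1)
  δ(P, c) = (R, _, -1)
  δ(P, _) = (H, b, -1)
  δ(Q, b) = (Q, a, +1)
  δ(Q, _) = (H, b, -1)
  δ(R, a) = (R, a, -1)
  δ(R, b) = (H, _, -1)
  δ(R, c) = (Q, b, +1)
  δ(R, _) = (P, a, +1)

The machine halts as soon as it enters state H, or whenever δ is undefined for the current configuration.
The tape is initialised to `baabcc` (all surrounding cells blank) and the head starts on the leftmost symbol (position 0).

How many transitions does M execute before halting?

P | _[b]aabcc   read b → write a, move +1, go to R
R | _a[a]abcc   read a → write a, move -1, go to R
R | _[a]aabcc   read a → write a, move -1, go to R
R | [_]aaabcc   read _ → write a, move +1, go to P
P | a[a]aabcc   read a → write c, move +1, go to Q
Q | ac[a]abcc
M halts after 5 transitions.

5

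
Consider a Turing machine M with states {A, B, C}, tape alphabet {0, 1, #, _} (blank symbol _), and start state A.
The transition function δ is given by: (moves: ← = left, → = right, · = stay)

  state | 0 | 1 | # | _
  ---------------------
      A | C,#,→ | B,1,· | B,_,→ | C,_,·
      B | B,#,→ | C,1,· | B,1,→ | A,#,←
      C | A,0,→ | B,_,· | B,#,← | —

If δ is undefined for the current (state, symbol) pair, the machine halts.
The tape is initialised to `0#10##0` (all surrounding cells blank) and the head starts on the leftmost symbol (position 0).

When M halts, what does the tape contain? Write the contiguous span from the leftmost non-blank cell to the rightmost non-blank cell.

A | _[0]#10##0   read 0 → write #, move →, go to C
C | _#[#]10##0   read # → write #, move ←, go to B
B | _[#]#10##0   read # → write 1, move →, go to B
B | _1[#]10##0   read # → write 1, move →, go to B
B | _11[1]0##0   read 1 → write 1, move ·, go to C
C | _11[1]0##0   read 1 → write _, move ·, go to B
B | _11[_]0##0   read _ → write #, move ←, go to A
A | _1[1]#0##0   read 1 → write 1, move ·, go to B
B | _1[1]#0##0   read 1 → write 1, move ·, go to C
C | _1[1]#0##0   read 1 → write _, move ·, go to B
B | _1[_]#0##0   read _ → write #, move ←, go to A
A | _[1]##0##0   read 1 → write 1, move ·, go to B
B | _[1]##0##0   read 1 → write 1, move ·, go to C
C | _[1]##0##0   read 1 → write _, move ·, go to B
B | _[_]##0##0   read _ → write #, move ←, go to A
A | [_]###0##0   read _ → write _, move ·, go to C
C | [_]###0##0
The non-blank tape span at halt is ###0##0.

###0##0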